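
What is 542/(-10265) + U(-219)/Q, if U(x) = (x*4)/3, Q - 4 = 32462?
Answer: -10296976/166631745 ≈ -0.061795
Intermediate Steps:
Q = 32466 (Q = 4 + 32462 = 32466)
U(x) = 4*x/3 (U(x) = (4*x)*(1/3) = 4*x/3)
542/(-10265) + U(-219)/Q = 542/(-10265) + ((4/3)*(-219))/32466 = 542*(-1/10265) - 292*1/32466 = -542/10265 - 146/16233 = -10296976/166631745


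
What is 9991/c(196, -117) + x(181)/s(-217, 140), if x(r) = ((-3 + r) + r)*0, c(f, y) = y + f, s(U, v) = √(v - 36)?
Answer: 9991/79 ≈ 126.47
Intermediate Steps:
s(U, v) = √(-36 + v)
c(f, y) = f + y
x(r) = 0 (x(r) = (-3 + 2*r)*0 = 0)
9991/c(196, -117) + x(181)/s(-217, 140) = 9991/(196 - 117) + 0/(√(-36 + 140)) = 9991/79 + 0/(√104) = 9991*(1/79) + 0/((2*√26)) = 9991/79 + 0*(√26/52) = 9991/79 + 0 = 9991/79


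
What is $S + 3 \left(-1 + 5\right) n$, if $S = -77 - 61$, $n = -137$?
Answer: $-1782$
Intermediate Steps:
$S = -138$
$S + 3 \left(-1 + 5\right) n = -138 + 3 \left(-1 + 5\right) \left(-137\right) = -138 + 3 \cdot 4 \left(-137\right) = -138 + 12 \left(-137\right) = -138 - 1644 = -1782$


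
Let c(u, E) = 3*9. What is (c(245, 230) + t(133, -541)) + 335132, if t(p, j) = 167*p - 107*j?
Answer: 415257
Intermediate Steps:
c(u, E) = 27
t(p, j) = -107*j + 167*p
(c(245, 230) + t(133, -541)) + 335132 = (27 + (-107*(-541) + 167*133)) + 335132 = (27 + (57887 + 22211)) + 335132 = (27 + 80098) + 335132 = 80125 + 335132 = 415257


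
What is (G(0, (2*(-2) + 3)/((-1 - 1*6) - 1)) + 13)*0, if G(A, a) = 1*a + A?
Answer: 0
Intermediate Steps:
G(A, a) = A + a (G(A, a) = a + A = A + a)
(G(0, (2*(-2) + 3)/((-1 - 1*6) - 1)) + 13)*0 = ((0 + (2*(-2) + 3)/((-1 - 1*6) - 1)) + 13)*0 = ((0 + (-4 + 3)/((-1 - 6) - 1)) + 13)*0 = ((0 - 1/(-7 - 1)) + 13)*0 = ((0 - 1/(-8)) + 13)*0 = ((0 - 1*(-⅛)) + 13)*0 = ((0 + ⅛) + 13)*0 = (⅛ + 13)*0 = (105/8)*0 = 0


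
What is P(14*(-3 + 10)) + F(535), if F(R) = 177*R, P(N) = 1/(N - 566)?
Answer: 44317259/468 ≈ 94695.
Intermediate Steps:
P(N) = 1/(-566 + N)
P(14*(-3 + 10)) + F(535) = 1/(-566 + 14*(-3 + 10)) + 177*535 = 1/(-566 + 14*7) + 94695 = 1/(-566 + 98) + 94695 = 1/(-468) + 94695 = -1/468 + 94695 = 44317259/468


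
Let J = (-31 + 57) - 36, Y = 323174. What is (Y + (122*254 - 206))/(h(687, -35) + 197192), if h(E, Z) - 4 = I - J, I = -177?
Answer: 353956/197029 ≈ 1.7965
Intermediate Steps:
J = -10 (J = 26 - 36 = -10)
h(E, Z) = -163 (h(E, Z) = 4 + (-177 - 1*(-10)) = 4 + (-177 + 10) = 4 - 167 = -163)
(Y + (122*254 - 206))/(h(687, -35) + 197192) = (323174 + (122*254 - 206))/(-163 + 197192) = (323174 + (30988 - 206))/197029 = (323174 + 30782)*(1/197029) = 353956*(1/197029) = 353956/197029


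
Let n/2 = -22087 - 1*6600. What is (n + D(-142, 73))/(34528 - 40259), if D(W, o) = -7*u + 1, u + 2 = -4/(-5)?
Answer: 286823/28655 ≈ 10.010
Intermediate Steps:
u = -6/5 (u = -2 - 4/(-5) = -2 - 4*(-⅕) = -2 + ⅘ = -6/5 ≈ -1.2000)
D(W, o) = 47/5 (D(W, o) = -7*(-6/5) + 1 = 42/5 + 1 = 47/5)
n = -57374 (n = 2*(-22087 - 1*6600) = 2*(-22087 - 6600) = 2*(-28687) = -57374)
(n + D(-142, 73))/(34528 - 40259) = (-57374 + 47/5)/(34528 - 40259) = -286823/5/(-5731) = -286823/5*(-1/5731) = 286823/28655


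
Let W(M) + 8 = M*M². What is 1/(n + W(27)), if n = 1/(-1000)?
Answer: 1000/19674999 ≈ 5.0826e-5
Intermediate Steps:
W(M) = -8 + M³ (W(M) = -8 + M*M² = -8 + M³)
n = -1/1000 ≈ -0.0010000
1/(n + W(27)) = 1/(-1/1000 + (-8 + 27³)) = 1/(-1/1000 + (-8 + 19683)) = 1/(-1/1000 + 19675) = 1/(19674999/1000) = 1000/19674999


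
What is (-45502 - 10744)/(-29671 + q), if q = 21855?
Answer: 28123/3908 ≈ 7.1963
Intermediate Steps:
(-45502 - 10744)/(-29671 + q) = (-45502 - 10744)/(-29671 + 21855) = -56246/(-7816) = -56246*(-1/7816) = 28123/3908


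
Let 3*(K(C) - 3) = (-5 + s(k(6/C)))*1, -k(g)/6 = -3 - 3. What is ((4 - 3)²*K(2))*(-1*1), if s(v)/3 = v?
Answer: -112/3 ≈ -37.333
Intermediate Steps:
k(g) = 36 (k(g) = -6*(-3 - 3) = -6*(-6) = 36)
s(v) = 3*v
K(C) = 112/3 (K(C) = 3 + ((-5 + 3*36)*1)/3 = 3 + ((-5 + 108)*1)/3 = 3 + (103*1)/3 = 3 + (⅓)*103 = 3 + 103/3 = 112/3)
((4 - 3)²*K(2))*(-1*1) = ((4 - 3)²*(112/3))*(-1*1) = (1²*(112/3))*(-1) = (1*(112/3))*(-1) = (112/3)*(-1) = -112/3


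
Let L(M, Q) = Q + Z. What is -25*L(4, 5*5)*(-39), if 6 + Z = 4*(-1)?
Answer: 14625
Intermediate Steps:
Z = -10 (Z = -6 + 4*(-1) = -6 - 4 = -10)
L(M, Q) = -10 + Q (L(M, Q) = Q - 10 = -10 + Q)
-25*L(4, 5*5)*(-39) = -25*(-10 + 5*5)*(-39) = -25*(-10 + 25)*(-39) = -25*15*(-39) = -375*(-39) = 14625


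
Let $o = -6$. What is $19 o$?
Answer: $-114$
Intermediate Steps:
$19 o = 19 \left(-6\right) = -114$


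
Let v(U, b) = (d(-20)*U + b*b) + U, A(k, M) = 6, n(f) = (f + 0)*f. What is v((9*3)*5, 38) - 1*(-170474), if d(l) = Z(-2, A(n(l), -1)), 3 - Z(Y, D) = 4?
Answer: 171918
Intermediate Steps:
n(f) = f**2 (n(f) = f*f = f**2)
Z(Y, D) = -1 (Z(Y, D) = 3 - 1*4 = 3 - 4 = -1)
d(l) = -1
v(U, b) = b**2 (v(U, b) = (-U + b*b) + U = (-U + b**2) + U = (b**2 - U) + U = b**2)
v((9*3)*5, 38) - 1*(-170474) = 38**2 - 1*(-170474) = 1444 + 170474 = 171918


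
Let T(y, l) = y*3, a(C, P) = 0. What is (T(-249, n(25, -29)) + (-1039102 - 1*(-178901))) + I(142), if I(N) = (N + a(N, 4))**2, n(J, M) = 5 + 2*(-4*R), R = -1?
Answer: -840784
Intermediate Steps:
n(J, M) = 13 (n(J, M) = 5 + 2*(-4*(-1)) = 5 + 2*4 = 5 + 8 = 13)
I(N) = N**2 (I(N) = (N + 0)**2 = N**2)
T(y, l) = 3*y
(T(-249, n(25, -29)) + (-1039102 - 1*(-178901))) + I(142) = (3*(-249) + (-1039102 - 1*(-178901))) + 142**2 = (-747 + (-1039102 + 178901)) + 20164 = (-747 - 860201) + 20164 = -860948 + 20164 = -840784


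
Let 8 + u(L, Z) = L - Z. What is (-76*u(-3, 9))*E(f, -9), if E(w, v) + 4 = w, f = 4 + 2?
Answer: 3040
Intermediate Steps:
f = 6
E(w, v) = -4 + w
u(L, Z) = -8 + L - Z (u(L, Z) = -8 + (L - Z) = -8 + L - Z)
(-76*u(-3, 9))*E(f, -9) = (-76*(-8 - 3 - 1*9))*(-4 + 6) = -76*(-8 - 3 - 9)*2 = -76*(-20)*2 = 1520*2 = 3040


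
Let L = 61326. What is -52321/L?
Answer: -52321/61326 ≈ -0.85316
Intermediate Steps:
-52321/L = -52321/61326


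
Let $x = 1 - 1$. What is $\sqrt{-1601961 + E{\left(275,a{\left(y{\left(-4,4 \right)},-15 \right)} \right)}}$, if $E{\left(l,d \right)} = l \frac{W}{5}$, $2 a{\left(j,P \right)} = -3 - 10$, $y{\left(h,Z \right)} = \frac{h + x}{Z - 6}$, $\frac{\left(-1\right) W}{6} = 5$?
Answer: $3 i \sqrt{178179} \approx 1266.3 i$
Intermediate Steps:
$W = -30$ ($W = \left(-6\right) 5 = -30$)
$x = 0$ ($x = 1 - 1 = 0$)
$y{\left(h,Z \right)} = \frac{h}{-6 + Z}$ ($y{\left(h,Z \right)} = \frac{h + 0}{Z - 6} = \frac{h}{-6 + Z}$)
$a{\left(j,P \right)} = - \frac{13}{2}$ ($a{\left(j,P \right)} = \frac{-3 - 10}{2} = \frac{1}{2} \left(-13\right) = - \frac{13}{2}$)
$E{\left(l,d \right)} = - 6 l$ ($E{\left(l,d \right)} = l \left(- \frac{30}{5}\right) = l \left(\left(-30\right) \frac{1}{5}\right) = l \left(-6\right) = - 6 l$)
$\sqrt{-1601961 + E{\left(275,a{\left(y{\left(-4,4 \right)},-15 \right)} \right)}} = \sqrt{-1601961 - 1650} = \sqrt{-1603611} = 3 i \sqrt{178179}$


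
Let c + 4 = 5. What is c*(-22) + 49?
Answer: 27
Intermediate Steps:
c = 1 (c = -4 + 5 = 1)
c*(-22) + 49 = 1*(-22) + 49 = -22 + 49 = 27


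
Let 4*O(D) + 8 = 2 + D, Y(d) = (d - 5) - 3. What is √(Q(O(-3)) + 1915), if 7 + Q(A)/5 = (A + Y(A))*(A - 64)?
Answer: 13*√570/4 ≈ 77.593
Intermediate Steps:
Y(d) = -8 + d (Y(d) = (-5 + d) - 3 = -8 + d)
O(D) = -3/2 + D/4 (O(D) = -2 + (2 + D)/4 = -2 + (½ + D/4) = -3/2 + D/4)
Q(A) = -35 + 5*(-64 + A)*(-8 + 2*A) (Q(A) = -35 + 5*((A + (-8 + A))*(A - 64)) = -35 + 5*((-8 + 2*A)*(-64 + A)) = -35 + 5*((-64 + A)*(-8 + 2*A)) = -35 + 5*(-64 + A)*(-8 + 2*A))
√(Q(O(-3)) + 1915) = √((2525 - 680*(-3/2 + (¼)*(-3)) + 10*(-3/2 + (¼)*(-3))²) + 1915) = √((2525 - 680*(-3/2 - ¾) + 10*(-3/2 - ¾)²) + 1915) = √((2525 - 680*(-9/4) + 10*(-9/4)²) + 1915) = √((2525 + 1530 + 10*(81/16)) + 1915) = √((2525 + 1530 + 405/8) + 1915) = √(32845/8 + 1915) = √(48165/8) = 13*√570/4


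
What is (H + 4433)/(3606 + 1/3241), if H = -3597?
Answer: 2709476/11687047 ≈ 0.23184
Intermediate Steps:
(H + 4433)/(3606 + 1/3241) = (-3597 + 4433)/(3606 + 1/3241) = 836/(3606 + 1/3241) = 836/(11687047/3241) = 836*(3241/11687047) = 2709476/11687047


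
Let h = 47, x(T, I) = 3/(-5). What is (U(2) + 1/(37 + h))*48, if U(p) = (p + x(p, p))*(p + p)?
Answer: 9428/35 ≈ 269.37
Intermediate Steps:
x(T, I) = -⅗ (x(T, I) = 3*(-⅕) = -⅗)
U(p) = 2*p*(-⅗ + p) (U(p) = (p - ⅗)*(p + p) = (-⅗ + p)*(2*p) = 2*p*(-⅗ + p))
(U(2) + 1/(37 + h))*48 = ((⅖)*2*(-3 + 5*2) + 1/(37 + 47))*48 = ((⅖)*2*(-3 + 10) + 1/84)*48 = ((⅖)*2*7 + 1/84)*48 = (28/5 + 1/84)*48 = (2357/420)*48 = 9428/35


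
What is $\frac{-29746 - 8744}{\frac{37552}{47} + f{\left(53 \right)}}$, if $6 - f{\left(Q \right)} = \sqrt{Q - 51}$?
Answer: $- \frac{34221420510}{715703569} - \frac{42512205 \sqrt{2}}{715703569} \approx -47.899$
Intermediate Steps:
$f{\left(Q \right)} = 6 - \sqrt{-51 + Q}$ ($f{\left(Q \right)} = 6 - \sqrt{Q - 51} = 6 - \sqrt{-51 + Q}$)
$\frac{-29746 - 8744}{\frac{37552}{47} + f{\left(53 \right)}} = \frac{-29746 - 8744}{\frac{37552}{47} + \left(6 - \sqrt{-51 + 53}\right)} = - \frac{38490}{37552 \cdot \frac{1}{47} + \left(6 - \sqrt{2}\right)} = - \frac{38490}{\frac{37552}{47} + \left(6 - \sqrt{2}\right)} = - \frac{38490}{\frac{37834}{47} - \sqrt{2}}$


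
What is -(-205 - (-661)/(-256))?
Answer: 53141/256 ≈ 207.58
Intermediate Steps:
-(-205 - (-661)/(-256)) = -(-205 - (-661)*(-1)/256) = -(-205 - 1*661/256) = -(-205 - 661/256) = -1*(-53141/256) = 53141/256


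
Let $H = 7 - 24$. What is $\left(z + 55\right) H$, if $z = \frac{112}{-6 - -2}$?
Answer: $-459$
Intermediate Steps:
$z = -28$ ($z = \frac{112}{-6 + 2} = \frac{112}{-4} = 112 \left(- \frac{1}{4}\right) = -28$)
$H = -17$ ($H = 7 - 24 = -17$)
$\left(z + 55\right) H = \left(-28 + 55\right) \left(-17\right) = 27 \left(-17\right) = -459$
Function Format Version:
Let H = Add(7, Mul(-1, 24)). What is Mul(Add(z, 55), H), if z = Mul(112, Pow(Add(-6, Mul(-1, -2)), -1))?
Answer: -459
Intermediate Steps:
z = -28 (z = Mul(112, Pow(Add(-6, 2), -1)) = Mul(112, Pow(-4, -1)) = Mul(112, Rational(-1, 4)) = -28)
H = -17 (H = Add(7, -24) = -17)
Mul(Add(z, 55), H) = Mul(Add(-28, 55), -17) = Mul(27, -17) = -459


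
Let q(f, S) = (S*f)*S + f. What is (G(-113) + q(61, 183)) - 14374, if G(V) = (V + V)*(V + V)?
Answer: 2079592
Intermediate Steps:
q(f, S) = f + f*S² (q(f, S) = f*S² + f = f + f*S²)
G(V) = 4*V² (G(V) = (2*V)*(2*V) = 4*V²)
(G(-113) + q(61, 183)) - 14374 = (4*(-113)² + 61*(1 + 183²)) - 14374 = (4*12769 + 61*(1 + 33489)) - 14374 = (51076 + 61*33490) - 14374 = (51076 + 2042890) - 14374 = 2093966 - 14374 = 2079592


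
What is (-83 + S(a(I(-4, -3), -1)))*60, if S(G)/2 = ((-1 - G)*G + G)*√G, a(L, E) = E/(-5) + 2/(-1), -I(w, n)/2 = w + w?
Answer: -4980 - 5832*I*√5/25 ≈ -4980.0 - 521.63*I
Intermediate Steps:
I(w, n) = -4*w (I(w, n) = -2*(w + w) = -4*w)
a(L, E) = -2 - E/5 (a(L, E) = E*(-⅕) + 2*(-1) = -E/5 - 2 = -2 - E/5)
S(G) = 2*√G*(G + G*(-1 - G)) (S(G) = 2*(((-1 - G)*G + G)*√G) = 2*((G*(-1 - G) + G)*√G) = 2*((G + G*(-1 - G))*√G) = 2*(√G*(G + G*(-1 - G))) = 2*√G*(G + G*(-1 - G)))
(-83 + S(a(I(-4, -3), -1)))*60 = (-83 - 2*(-2 - ⅕*(-1))^(5/2))*60 = (-83 - 2*(-2 + ⅕)^(5/2))*60 = (-83 - 486*I*√5/125)*60 = -4980 - 5832*I*√5/25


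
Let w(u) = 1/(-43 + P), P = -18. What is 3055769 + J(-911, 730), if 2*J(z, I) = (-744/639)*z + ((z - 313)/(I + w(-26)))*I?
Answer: 9660735790963/3161559 ≈ 3.0557e+6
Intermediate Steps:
w(u) = -1/61 (w(u) = 1/(-43 - 18) = 1/(-61) = -1/61)
J(z, I) = -124*z/213 + I*(-313 + z)/(2*(-1/61 + I)) (J(z, I) = ((-744/639)*z + ((z - 313)/(I - 1/61))*I)/2 = ((-744*1/639)*z + ((-313 + z)/(-1/61 + I))*I)/2 = (-248*z/213 + ((-313 + z)/(-1/61 + I))*I)/2 = (-248*z/213 + I*(-313 + z)/(-1/61 + I))/2 = -124*z/213 + I*(-313 + z)/(2*(-1/61 + I)))
3055769 + J(-911, 730) = 3055769 + (-4066809*730 + 248*(-911) - 2135*730*(-911))/(426*(-1 + 61*730)) = 3055769 + (-2968770570 - 225928 + 1419839050)/(426*(-1 + 44530)) = 3055769 + (1/426)*(-1549157448)/44529 = 3055769 + (1/426)*(1/44529)*(-1549157448) = 3055769 - 258192908/3161559 = 9660735790963/3161559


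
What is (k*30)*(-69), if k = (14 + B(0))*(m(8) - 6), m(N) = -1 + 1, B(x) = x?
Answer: 173880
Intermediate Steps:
m(N) = 0
k = -84 (k = (14 + 0)*(0 - 6) = 14*(-6) = -84)
(k*30)*(-69) = -84*30*(-69) = -2520*(-69) = 173880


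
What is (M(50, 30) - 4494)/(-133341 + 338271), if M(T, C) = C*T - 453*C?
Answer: -2764/34155 ≈ -0.080925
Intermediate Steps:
M(T, C) = -453*C + C*T
(M(50, 30) - 4494)/(-133341 + 338271) = (30*(-453 + 50) - 4494)/(-133341 + 338271) = (30*(-403) - 4494)/204930 = (-12090 - 4494)*(1/204930) = -16584*1/204930 = -2764/34155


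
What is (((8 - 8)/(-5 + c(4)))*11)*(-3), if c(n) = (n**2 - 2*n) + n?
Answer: 0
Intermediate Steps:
c(n) = n**2 - n
(((8 - 8)/(-5 + c(4)))*11)*(-3) = (((8 - 8)/(-5 + 4*(-1 + 4)))*11)*(-3) = ((0/(-5 + 4*3))*11)*(-3) = ((0/(-5 + 12))*11)*(-3) = ((0/7)*11)*(-3) = ((0*(1/7))*11)*(-3) = (0*11)*(-3) = 0*(-3) = 0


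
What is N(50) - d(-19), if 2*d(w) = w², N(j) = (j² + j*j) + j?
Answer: 9739/2 ≈ 4869.5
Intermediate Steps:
N(j) = j + 2*j² (N(j) = (j² + j²) + j = 2*j² + j = j + 2*j²)
d(w) = w²/2
N(50) - d(-19) = 50*(1 + 2*50) - (-19)²/2 = 50*(1 + 100) - 361/2 = 50*101 - 1*361/2 = 5050 - 361/2 = 9739/2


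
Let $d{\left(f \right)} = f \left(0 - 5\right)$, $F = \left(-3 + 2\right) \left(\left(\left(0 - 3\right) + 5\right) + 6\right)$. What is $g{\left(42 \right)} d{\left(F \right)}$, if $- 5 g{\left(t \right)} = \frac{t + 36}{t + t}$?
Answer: $- \frac{52}{7} \approx -7.4286$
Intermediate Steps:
$g{\left(t \right)} = - \frac{36 + t}{10 t}$ ($g{\left(t \right)} = - \frac{\left(t + 36\right) \frac{1}{t + t}}{5} = - \frac{\left(36 + t\right) \frac{1}{2 t}}{5} = - \frac{\frac{1}{2} \frac{1}{t} \left(36 + t\right)}{5} = - \frac{36 + t}{10 t}$)
$F = -8$ ($F = - (\left(-3 + 5\right) + 6) = - (2 + 6) = \left(-1\right) 8 = -8$)
$d{\left(f \right)} = - 5 f$ ($d{\left(f \right)} = f \left(-5\right) = - 5 f$)
$g{\left(42 \right)} d{\left(F \right)} = \frac{-36 - 42}{10 \cdot 42} \left(\left(-5\right) \left(-8\right)\right) = \frac{1}{10} \cdot \frac{1}{42} \left(-36 - 42\right) 40 = \frac{1}{10} \cdot \frac{1}{42} \left(-78\right) 40 = \left(- \frac{13}{70}\right) 40 = - \frac{52}{7}$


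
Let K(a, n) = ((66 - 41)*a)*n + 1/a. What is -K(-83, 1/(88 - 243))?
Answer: -34414/2573 ≈ -13.375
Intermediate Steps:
K(a, n) = 1/a + 25*a*n (K(a, n) = (25*a)*n + 1/a = 25*a*n + 1/a = 1/a + 25*a*n)
-K(-83, 1/(88 - 243)) = -(1/(-83) + 25*(-83)/(88 - 243)) = -(-1/83 + 25*(-83)/(-155)) = -(-1/83 + 25*(-83)*(-1/155)) = -(-1/83 + 415/31) = -1*34414/2573 = -34414/2573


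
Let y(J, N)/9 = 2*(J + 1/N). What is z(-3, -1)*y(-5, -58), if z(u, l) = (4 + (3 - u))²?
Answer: -261900/29 ≈ -9031.0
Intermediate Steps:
z(u, l) = (7 - u)²
y(J, N) = 18*J + 18/N (y(J, N) = 9*(2*(J + 1/N)) = 9*(2*J + 2/N) = 18*J + 18/N)
z(-3, -1)*y(-5, -58) = (-7 - 3)²*(18*(-5) + 18/(-58)) = (-10)²*(-90 + 18*(-1/58)) = 100*(-90 - 9/29) = 100*(-2619/29) = -261900/29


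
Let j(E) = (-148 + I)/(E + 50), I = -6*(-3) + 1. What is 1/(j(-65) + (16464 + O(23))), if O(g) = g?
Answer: 5/82478 ≈ 6.0622e-5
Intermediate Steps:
I = 19 (I = 18 + 1 = 19)
j(E) = -129/(50 + E) (j(E) = (-148 + 19)/(E + 50) = -129/(50 + E))
1/(j(-65) + (16464 + O(23))) = 1/(-129/(50 - 65) + (16464 + 23)) = 1/(-129/(-15) + 16487) = 1/(-129*(-1/15) + 16487) = 1/(43/5 + 16487) = 1/(82478/5) = 5/82478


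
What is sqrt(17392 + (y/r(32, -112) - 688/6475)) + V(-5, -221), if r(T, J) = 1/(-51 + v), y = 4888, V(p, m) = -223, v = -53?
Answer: -223 + 4*I*sqrt(51459523262)/1295 ≈ -223.0 + 700.69*I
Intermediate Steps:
r(T, J) = -1/104 (r(T, J) = 1/(-51 - 53) = 1/(-104) = -1/104)
sqrt(17392 + (y/r(32, -112) - 688/6475)) + V(-5, -221) = sqrt(17392 + (4888/(-1/104) - 688/6475)) - 223 = sqrt(17392 + (4888*(-104) - 688*1/6475)) - 223 = sqrt(17392 + (-508352 - 688/6475)) - 223 = sqrt(17392 - 3291579888/6475) - 223 = sqrt(-3178966688/6475) - 223 = 4*I*sqrt(51459523262)/1295 - 223 = -223 + 4*I*sqrt(51459523262)/1295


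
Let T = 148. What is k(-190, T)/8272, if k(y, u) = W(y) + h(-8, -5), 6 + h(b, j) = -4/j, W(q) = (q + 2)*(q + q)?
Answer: 178587/20680 ≈ 8.6357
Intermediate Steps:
W(q) = 2*q*(2 + q) (W(q) = (2 + q)*(2*q) = 2*q*(2 + q))
h(b, j) = -6 - 4/j
k(y, u) = -26/5 + 2*y*(2 + y) (k(y, u) = 2*y*(2 + y) + (-6 - 4/(-5)) = 2*y*(2 + y) + (-6 - 4*(-⅕)) = 2*y*(2 + y) + (-6 + ⅘) = 2*y*(2 + y) - 26/5 = -26/5 + 2*y*(2 + y))
k(-190, T)/8272 = (-26/5 + 2*(-190)*(2 - 190))/8272 = (-26/5 + 2*(-190)*(-188))*(1/8272) = (-26/5 + 71440)*(1/8272) = (357174/5)*(1/8272) = 178587/20680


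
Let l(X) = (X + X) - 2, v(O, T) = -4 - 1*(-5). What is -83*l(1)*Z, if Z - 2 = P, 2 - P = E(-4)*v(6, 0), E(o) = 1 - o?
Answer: 0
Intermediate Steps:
v(O, T) = 1 (v(O, T) = -4 + 5 = 1)
l(X) = -2 + 2*X (l(X) = 2*X - 2 = -2 + 2*X)
P = -3 (P = 2 - (1 - 1*(-4)) = 2 - (1 + 4) = 2 - 5 = -3)
Z = -1 (Z = 2 - 3 = -1)
-83*l(1)*Z = -83*(-2 + 2*1)*(-1) = -83*(-2 + 2)*(-1) = -0*(-1) = -83*0 = 0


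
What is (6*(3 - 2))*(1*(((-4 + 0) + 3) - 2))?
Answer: -18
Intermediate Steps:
(6*(3 - 2))*(1*(((-4 + 0) + 3) - 2)) = (6*1)*(1*((-4 + 3) - 2)) = 6*(1*(-1 - 2)) = 6*(1*(-3)) = 6*(-3) = -18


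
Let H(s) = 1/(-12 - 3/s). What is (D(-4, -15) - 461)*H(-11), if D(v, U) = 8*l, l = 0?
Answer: 5071/129 ≈ 39.310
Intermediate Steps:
D(v, U) = 0 (D(v, U) = 8*0 = 0)
(D(-4, -15) - 461)*H(-11) = (0 - 461)*(-1*(-11)/(3 + 12*(-11))) = -(-461)*(-11)/(3 - 132) = -(-461)*(-11)/(-129) = -(-461)*(-11)*(-1)/129 = -461*(-11/129) = 5071/129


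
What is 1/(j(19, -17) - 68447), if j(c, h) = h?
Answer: -1/68464 ≈ -1.4606e-5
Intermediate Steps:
1/(j(19, -17) - 68447) = 1/(-17 - 68447) = 1/(-68464) = -1/68464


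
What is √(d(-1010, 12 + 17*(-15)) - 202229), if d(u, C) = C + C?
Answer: I*√202715 ≈ 450.24*I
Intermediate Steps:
d(u, C) = 2*C
√(d(-1010, 12 + 17*(-15)) - 202229) = √(2*(12 + 17*(-15)) - 202229) = √(2*(12 - 255) - 202229) = √(2*(-243) - 202229) = √(-486 - 202229) = √(-202715) = I*√202715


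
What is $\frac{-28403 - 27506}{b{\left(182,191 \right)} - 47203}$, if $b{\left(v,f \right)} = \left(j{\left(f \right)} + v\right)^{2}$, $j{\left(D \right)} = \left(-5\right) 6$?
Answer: $\frac{55909}{24099} \approx 2.32$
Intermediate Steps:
$j{\left(D \right)} = -30$
$b{\left(v,f \right)} = \left(-30 + v\right)^{2}$
$\frac{-28403 - 27506}{b{\left(182,191 \right)} - 47203} = \frac{-28403 - 27506}{\left(-30 + 182\right)^{2} - 47203} = - \frac{55909}{152^{2} - 47203} = - \frac{55909}{23104 - 47203} = - \frac{55909}{-24099} = \left(-55909\right) \left(- \frac{1}{24099}\right) = \frac{55909}{24099}$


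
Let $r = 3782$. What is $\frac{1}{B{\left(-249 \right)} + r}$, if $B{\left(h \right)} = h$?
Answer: $\frac{1}{3533} \approx 0.00028305$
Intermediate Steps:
$\frac{1}{B{\left(-249 \right)} + r} = \frac{1}{-249 + 3782} = \frac{1}{3533}$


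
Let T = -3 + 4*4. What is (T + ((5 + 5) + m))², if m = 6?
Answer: 841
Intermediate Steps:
T = 13 (T = -3 + 16 = 13)
(T + ((5 + 5) + m))² = (13 + ((5 + 5) + 6))² = (13 + (10 + 6))² = (13 + 16)² = 29² = 841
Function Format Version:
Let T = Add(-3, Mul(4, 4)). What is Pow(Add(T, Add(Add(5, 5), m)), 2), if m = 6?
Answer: 841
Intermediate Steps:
T = 13 (T = Add(-3, 16) = 13)
Pow(Add(T, Add(Add(5, 5), m)), 2) = Pow(Add(13, Add(Add(5, 5), 6)), 2) = Pow(Add(13, Add(10, 6)), 2) = Pow(Add(13, 16), 2) = Pow(29, 2) = 841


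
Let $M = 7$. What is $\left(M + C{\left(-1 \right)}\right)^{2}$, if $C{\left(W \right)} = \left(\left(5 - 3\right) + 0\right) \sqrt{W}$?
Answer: $45 + 28 i \approx 45.0 + 28.0 i$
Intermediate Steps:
$C{\left(W \right)} = 2 \sqrt{W}$ ($C{\left(W \right)} = \left(\left(5 - 3\right) + 0\right) \sqrt{W} = \left(2 + 0\right) \sqrt{W} = 2 \sqrt{W}$)
$\left(M + C{\left(-1 \right)}\right)^{2} = \left(7 + 2 \sqrt{-1}\right)^{2} = \left(7 + 2 i\right)^{2}$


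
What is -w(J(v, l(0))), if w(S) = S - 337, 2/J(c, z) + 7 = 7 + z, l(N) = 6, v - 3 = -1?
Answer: 1010/3 ≈ 336.67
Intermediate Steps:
v = 2 (v = 3 - 1 = 2)
J(c, z) = 2/z (J(c, z) = 2/(-7 + (7 + z)) = 2/z)
w(S) = -337 + S
-w(J(v, l(0))) = -(-337 + 2/6) = -(-337 + 2*(1/6)) = -(-337 + 1/3) = -1*(-1010/3) = 1010/3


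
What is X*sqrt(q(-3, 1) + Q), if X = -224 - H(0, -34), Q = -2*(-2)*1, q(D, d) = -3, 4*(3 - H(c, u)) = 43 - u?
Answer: -831/4 ≈ -207.75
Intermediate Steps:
H(c, u) = -31/4 + u/4 (H(c, u) = 3 - (43 - u)/4 = 3 + (-43/4 + u/4) = -31/4 + u/4)
Q = 4 (Q = 4*1 = 4)
X = -831/4 (X = -224 - (-31/4 + (1/4)*(-34)) = -224 - (-31/4 - 17/2) = -224 - 1*(-65/4) = -224 + 65/4 = -831/4 ≈ -207.75)
X*sqrt(q(-3, 1) + Q) = -831*sqrt(-3 + 4)/4 = -831*sqrt(1)/4 = -831/4*1 = -831/4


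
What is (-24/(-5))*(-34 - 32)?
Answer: -1584/5 ≈ -316.80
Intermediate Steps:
(-24/(-5))*(-34 - 32) = -⅕*(-24)*(-66) = (24/5)*(-66) = -1584/5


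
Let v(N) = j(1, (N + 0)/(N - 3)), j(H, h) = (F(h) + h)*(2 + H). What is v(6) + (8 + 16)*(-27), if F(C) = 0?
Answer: -642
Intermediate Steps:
j(H, h) = h*(2 + H) (j(H, h) = (0 + h)*(2 + H) = h*(2 + H))
v(N) = 3*N/(-3 + N) (v(N) = ((N + 0)/(N - 3))*(2 + 1) = (N/(-3 + N))*3 = 3*N/(-3 + N))
v(6) + (8 + 16)*(-27) = 3*6/(-3 + 6) + (8 + 16)*(-27) = 3*6/3 + 24*(-27) = 3*6*(⅓) - 648 = 6 - 648 = -642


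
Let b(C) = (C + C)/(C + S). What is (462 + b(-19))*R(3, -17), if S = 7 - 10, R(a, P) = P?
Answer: -86717/11 ≈ -7883.4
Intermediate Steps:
S = -3
b(C) = 2*C/(-3 + C) (b(C) = (C + C)/(C - 3) = (2*C)/(-3 + C) = 2*C/(-3 + C))
(462 + b(-19))*R(3, -17) = (462 + 2*(-19)/(-3 - 19))*(-17) = (462 + 2*(-19)/(-22))*(-17) = (462 + 2*(-19)*(-1/22))*(-17) = (462 + 19/11)*(-17) = (5101/11)*(-17) = -86717/11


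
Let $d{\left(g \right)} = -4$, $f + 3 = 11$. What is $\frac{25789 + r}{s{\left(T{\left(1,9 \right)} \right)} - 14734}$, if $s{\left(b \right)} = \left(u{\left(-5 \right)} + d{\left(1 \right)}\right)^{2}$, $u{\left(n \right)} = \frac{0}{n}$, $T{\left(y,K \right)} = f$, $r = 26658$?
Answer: $- \frac{52447}{14718} \approx -3.5635$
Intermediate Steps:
$f = 8$ ($f = -3 + 11 = 8$)
$T{\left(y,K \right)} = 8$
$u{\left(n \right)} = 0$
$s{\left(b \right)} = 16$ ($s{\left(b \right)} = \left(0 - 4\right)^{2} = \left(-4\right)^{2} = 16$)
$\frac{25789 + r}{s{\left(T{\left(1,9 \right)} \right)} - 14734} = \frac{25789 + 26658}{16 - 14734} = \frac{52447}{-14718} = 52447 \left(- \frac{1}{14718}\right) = - \frac{52447}{14718}$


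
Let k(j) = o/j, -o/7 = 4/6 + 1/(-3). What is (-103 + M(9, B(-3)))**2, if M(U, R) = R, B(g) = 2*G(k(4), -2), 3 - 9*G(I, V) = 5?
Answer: 866761/81 ≈ 10701.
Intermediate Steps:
o = -7/3 (o = -7*(4/6 + 1/(-3)) = -7*(4*(1/6) + 1*(-1/3)) = -7*(2/3 - 1/3) = -7*1/3 = -7/3 ≈ -2.3333)
k(j) = -7/(3*j)
G(I, V) = -2/9 (G(I, V) = 1/3 - 1/9*5 = 1/3 - 5/9 = -2/9)
B(g) = -4/9 (B(g) = 2*(-2/9) = -4/9)
(-103 + M(9, B(-3)))**2 = (-103 - 4/9)**2 = (-931/9)**2 = 866761/81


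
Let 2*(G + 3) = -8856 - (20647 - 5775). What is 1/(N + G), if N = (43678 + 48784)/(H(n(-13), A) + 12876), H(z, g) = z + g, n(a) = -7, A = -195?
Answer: -6337/75154948 ≈ -8.4319e-5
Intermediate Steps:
H(z, g) = g + z
N = 46231/6337 (N = (43678 + 48784)/((-195 - 7) + 12876) = 92462/(-202 + 12876) = 92462/12674 = 92462*(1/12674) = 46231/6337 ≈ 7.2954)
G = -11867 (G = -3 + (-8856 - (20647 - 5775))/2 = -3 + (-8856 - 1*14872)/2 = -3 + (-8856 - 14872)/2 = -3 + (½)*(-23728) = -3 - 11864 = -11867)
1/(N + G) = 1/(46231/6337 - 11867) = 1/(-75154948/6337) = -6337/75154948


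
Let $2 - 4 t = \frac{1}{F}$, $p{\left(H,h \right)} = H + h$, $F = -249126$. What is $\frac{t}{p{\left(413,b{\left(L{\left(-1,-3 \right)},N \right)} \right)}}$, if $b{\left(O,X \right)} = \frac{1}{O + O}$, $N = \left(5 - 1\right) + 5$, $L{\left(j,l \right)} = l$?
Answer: $\frac{498253}{411390068} \approx 0.0012111$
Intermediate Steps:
$N = 9$ ($N = 4 + 5 = 9$)
$b{\left(O,X \right)} = \frac{1}{2 O}$
$t = \frac{498253}{996504}$ ($t = \frac{1}{2} - \frac{1}{4 \left(-249126\right)} = \frac{1}{2} - - \frac{1}{996504} = \frac{1}{2} + \frac{1}{996504} = \frac{498253}{996504} \approx 0.5$)
$\frac{t}{p{\left(413,b{\left(L{\left(-1,-3 \right)},N \right)} \right)}} = \frac{498253}{996504 \left(413 + \frac{1}{2 \left(-3\right)}\right)} = \frac{498253}{996504 \left(413 + \frac{1}{2} \left(- \frac{1}{3}\right)\right)} = \frac{498253}{996504 \left(413 - \frac{1}{6}\right)} = \frac{498253}{996504 \cdot \frac{2477}{6}} = \frac{498253}{996504} \cdot \frac{6}{2477} = \frac{498253}{411390068}$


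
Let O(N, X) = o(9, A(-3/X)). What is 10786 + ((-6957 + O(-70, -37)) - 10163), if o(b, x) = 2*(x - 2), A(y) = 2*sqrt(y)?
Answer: -6338 + 4*sqrt(111)/37 ≈ -6336.9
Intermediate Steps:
o(b, x) = -4 + 2*x (o(b, x) = 2*(-2 + x) = -4 + 2*x)
O(N, X) = -4 + 4*sqrt(3)*sqrt(-1/X) (O(N, X) = -4 + 2*(2*sqrt(-3/X)) = -4 + 2*(2*(sqrt(3)*sqrt(-1/X))) = -4 + 2*(2*sqrt(3)*sqrt(-1/X)) = -4 + 4*sqrt(3)*sqrt(-1/X))
10786 + ((-6957 + O(-70, -37)) - 10163) = 10786 + ((-6957 + (-4 + 4*sqrt(3)*sqrt(-1/(-37)))) - 10163) = 10786 + ((-6957 + (-4 + 4*sqrt(3)*sqrt(-1*(-1/37)))) - 10163) = 10786 + ((-6957 + (-4 + 4*sqrt(3)*sqrt(1/37))) - 10163) = 10786 + ((-6957 + (-4 + 4*sqrt(3)*(sqrt(37)/37))) - 10163) = 10786 + ((-6957 + (-4 + 4*sqrt(111)/37)) - 10163) = 10786 + ((-6961 + 4*sqrt(111)/37) - 10163) = 10786 + (-17124 + 4*sqrt(111)/37) = -6338 + 4*sqrt(111)/37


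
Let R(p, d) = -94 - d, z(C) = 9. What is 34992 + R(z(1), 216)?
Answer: 34682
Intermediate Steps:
34992 + R(z(1), 216) = 34992 + (-94 - 1*216) = 34992 + (-94 - 216) = 34992 - 310 = 34682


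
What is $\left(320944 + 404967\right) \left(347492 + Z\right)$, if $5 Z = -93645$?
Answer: $238652678093$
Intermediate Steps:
$Z = -18729$ ($Z = \frac{1}{5} \left(-93645\right) = -18729$)
$\left(320944 + 404967\right) \left(347492 + Z\right) = \left(320944 + 404967\right) \left(347492 - 18729\right) = 725911 \cdot 328763 = 238652678093$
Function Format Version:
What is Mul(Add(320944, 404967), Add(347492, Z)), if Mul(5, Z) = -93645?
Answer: 238652678093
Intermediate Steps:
Z = -18729 (Z = Mul(Rational(1, 5), -93645) = -18729)
Mul(Add(320944, 404967), Add(347492, Z)) = Mul(Add(320944, 404967), Add(347492, -18729)) = Mul(725911, 328763) = 238652678093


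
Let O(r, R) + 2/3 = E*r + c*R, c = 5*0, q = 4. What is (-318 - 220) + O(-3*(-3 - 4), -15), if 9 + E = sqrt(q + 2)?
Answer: -2183/3 + 21*sqrt(6) ≈ -676.23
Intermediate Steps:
c = 0
E = -9 + sqrt(6) (E = -9 + sqrt(4 + 2) = -9 + sqrt(6) ≈ -6.5505)
O(r, R) = -2/3 + r*(-9 + sqrt(6)) (O(r, R) = -2/3 + ((-9 + sqrt(6))*r + 0*R) = -2/3 + (r*(-9 + sqrt(6)) + 0) = -2/3 + r*(-9 + sqrt(6)))
(-318 - 220) + O(-3*(-3 - 4), -15) = (-318 - 220) + (-2/3 - (-27)*(-3 - 4) + (-3*(-3 - 4))*sqrt(6)) = -538 + (-2/3 - (-27)*(-7) + (-3*(-7))*sqrt(6)) = -538 + (-2/3 - 9*21 + 21*sqrt(6)) = -538 + (-2/3 - 189 + 21*sqrt(6)) = -538 + (-569/3 + 21*sqrt(6)) = -2183/3 + 21*sqrt(6)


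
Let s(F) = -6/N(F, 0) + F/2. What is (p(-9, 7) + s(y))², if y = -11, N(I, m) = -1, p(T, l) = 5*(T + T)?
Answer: 32041/4 ≈ 8010.3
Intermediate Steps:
p(T, l) = 10*T (p(T, l) = 5*(2*T) = 10*T)
s(F) = 6 + F/2 (s(F) = -6/(-1) + F/2 = -6*(-1) + F*(½) = 6 + F/2)
(p(-9, 7) + s(y))² = (10*(-9) + (6 + (½)*(-11)))² = (-90 + (6 - 11/2))² = (-90 + ½)² = (-179/2)² = 32041/4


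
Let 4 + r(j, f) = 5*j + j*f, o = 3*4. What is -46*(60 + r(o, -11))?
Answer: 736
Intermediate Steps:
o = 12
r(j, f) = -4 + 5*j + f*j (r(j, f) = -4 + (5*j + j*f) = -4 + (5*j + f*j) = -4 + 5*j + f*j)
-46*(60 + r(o, -11)) = -46*(60 + (-4 + 5*12 - 11*12)) = -46*(60 + (-4 + 60 - 132)) = -46*(60 - 76) = -46*(-16) = 736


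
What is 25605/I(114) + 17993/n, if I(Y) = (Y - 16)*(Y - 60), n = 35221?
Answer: 110783629/20709948 ≈ 5.3493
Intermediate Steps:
I(Y) = (-60 + Y)*(-16 + Y) (I(Y) = (-16 + Y)*(-60 + Y) = (-60 + Y)*(-16 + Y))
25605/I(114) + 17993/n = 25605/(960 + 114² - 76*114) + 17993/35221 = 25605/(960 + 12996 - 8664) + 17993*(1/35221) = 25605/5292 + 17993/35221 = 25605*(1/5292) + 17993/35221 = 2845/588 + 17993/35221 = 110783629/20709948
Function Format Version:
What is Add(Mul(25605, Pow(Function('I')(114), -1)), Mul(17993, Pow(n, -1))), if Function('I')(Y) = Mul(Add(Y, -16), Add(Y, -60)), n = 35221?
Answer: Rational(110783629, 20709948) ≈ 5.3493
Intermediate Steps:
Function('I')(Y) = Mul(Add(-60, Y), Add(-16, Y)) (Function('I')(Y) = Mul(Add(-16, Y), Add(-60, Y)) = Mul(Add(-60, Y), Add(-16, Y)))
Add(Mul(25605, Pow(Function('I')(114), -1)), Mul(17993, Pow(n, -1))) = Add(Mul(25605, Pow(Add(960, Pow(114, 2), Mul(-76, 114)), -1)), Mul(17993, Pow(35221, -1))) = Add(Mul(25605, Pow(Add(960, 12996, -8664), -1)), Mul(17993, Rational(1, 35221))) = Add(Mul(25605, Pow(5292, -1)), Rational(17993, 35221)) = Add(Mul(25605, Rational(1, 5292)), Rational(17993, 35221)) = Add(Rational(2845, 588), Rational(17993, 35221)) = Rational(110783629, 20709948)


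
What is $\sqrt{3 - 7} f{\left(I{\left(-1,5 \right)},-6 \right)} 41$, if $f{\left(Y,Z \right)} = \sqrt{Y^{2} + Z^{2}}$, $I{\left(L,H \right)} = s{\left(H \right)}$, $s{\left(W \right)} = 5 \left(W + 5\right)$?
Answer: $164 i \sqrt{634} \approx 4129.4 i$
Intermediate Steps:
$s{\left(W \right)} = 25 + 5 W$ ($s{\left(W \right)} = 5 \left(5 + W\right) = 25 + 5 W$)
$I{\left(L,H \right)} = 25 + 5 H$
$\sqrt{3 - 7} f{\left(I{\left(-1,5 \right)},-6 \right)} 41 = \sqrt{3 - 7} \sqrt{\left(25 + 5 \cdot 5\right)^{2} + \left(-6\right)^{2}} \cdot 41 = \sqrt{-4} \sqrt{\left(25 + 25\right)^{2} + 36} \cdot 41 = 2 i \sqrt{50^{2} + 36} \cdot 41 = 2 i \sqrt{2500 + 36} \cdot 41 = 2 i \sqrt{2536} \cdot 41 = 2 i 2 \sqrt{634} \cdot 41 = 4 i \sqrt{634} \cdot 41 = 164 i \sqrt{634}$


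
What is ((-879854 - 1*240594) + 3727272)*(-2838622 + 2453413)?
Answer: -1004172066216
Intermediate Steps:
((-879854 - 1*240594) + 3727272)*(-2838622 + 2453413) = ((-879854 - 240594) + 3727272)*(-385209) = (-1120448 + 3727272)*(-385209) = 2606824*(-385209) = -1004172066216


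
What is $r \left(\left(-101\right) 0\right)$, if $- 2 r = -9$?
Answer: $0$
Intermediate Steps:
$r = \frac{9}{2}$ ($r = \left(- \frac{1}{2}\right) \left(-9\right) = \frac{9}{2} \approx 4.5$)
$r \left(\left(-101\right) 0\right) = \frac{9 \left(\left(-101\right) 0\right)}{2} = \frac{9}{2} \cdot 0 = 0$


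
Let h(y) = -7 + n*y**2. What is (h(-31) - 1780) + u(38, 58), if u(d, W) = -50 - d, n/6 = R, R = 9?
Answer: 50019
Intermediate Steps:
n = 54 (n = 6*9 = 54)
h(y) = -7 + 54*y**2
(h(-31) - 1780) + u(38, 58) = ((-7 + 54*(-31)**2) - 1780) + (-50 - 1*38) = ((-7 + 54*961) - 1780) + (-50 - 38) = ((-7 + 51894) - 1780) - 88 = (51887 - 1780) - 88 = 50107 - 88 = 50019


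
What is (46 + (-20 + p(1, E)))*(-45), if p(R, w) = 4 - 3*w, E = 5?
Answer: -675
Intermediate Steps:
(46 + (-20 + p(1, E)))*(-45) = (46 + (-20 + (4 - 3*5)))*(-45) = (46 + (-20 + (4 - 15)))*(-45) = (46 + (-20 - 11))*(-45) = (46 - 31)*(-45) = 15*(-45) = -675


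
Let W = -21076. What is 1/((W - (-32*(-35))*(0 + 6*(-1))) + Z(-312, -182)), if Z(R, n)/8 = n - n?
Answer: -1/14356 ≈ -6.9657e-5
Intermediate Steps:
Z(R, n) = 0 (Z(R, n) = 8*(n - n) = 8*0 = 0)
1/((W - (-32*(-35))*(0 + 6*(-1))) + Z(-312, -182)) = 1/((-21076 - (-32*(-35))*(0 + 6*(-1))) + 0) = 1/((-21076 - 1120*(0 - 6)) + 0) = 1/((-21076 - 1120*(-6)) + 0) = 1/((-21076 - 1*(-6720)) + 0) = 1/((-21076 + 6720) + 0) = 1/(-14356 + 0) = 1/(-14356) = -1/14356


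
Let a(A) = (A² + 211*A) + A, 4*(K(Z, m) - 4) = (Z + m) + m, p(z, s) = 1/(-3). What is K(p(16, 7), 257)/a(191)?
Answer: 1589/923676 ≈ 0.0017203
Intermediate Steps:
p(z, s) = -⅓
K(Z, m) = 4 + m/2 + Z/4 (K(Z, m) = 4 + ((Z + m) + m)/4 = 4 + (Z + 2*m)/4 = 4 + (m/2 + Z/4) = 4 + m/2 + Z/4)
a(A) = A² + 212*A
K(p(16, 7), 257)/a(191) = (4 + (½)*257 + (¼)*(-⅓))/((191*(212 + 191))) = (4 + 257/2 - 1/12)/((191*403)) = (1589/12)/76973 = (1589/12)*(1/76973) = 1589/923676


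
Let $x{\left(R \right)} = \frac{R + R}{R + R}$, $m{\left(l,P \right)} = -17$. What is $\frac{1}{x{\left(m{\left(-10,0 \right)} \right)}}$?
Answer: $1$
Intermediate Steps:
$x{\left(R \right)} = 1$ ($x{\left(R \right)} = \frac{2 R}{2 R} = 2 R \frac{1}{2 R} = 1$)
$\frac{1}{x{\left(m{\left(-10,0 \right)} \right)}} = 1^{-1} = 1$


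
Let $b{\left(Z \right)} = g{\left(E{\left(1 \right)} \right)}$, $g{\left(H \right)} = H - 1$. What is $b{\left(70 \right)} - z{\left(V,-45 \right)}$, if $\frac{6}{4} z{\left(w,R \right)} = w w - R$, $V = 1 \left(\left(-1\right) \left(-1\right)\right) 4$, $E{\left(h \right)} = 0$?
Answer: $- \frac{125}{3} \approx -41.667$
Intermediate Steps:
$g{\left(H \right)} = -1 + H$ ($g{\left(H \right)} = H - 1 = -1 + H$)
$b{\left(Z \right)} = -1$ ($b{\left(Z \right)} = -1 + 0 = -1$)
$V = 4$ ($V = 1 \cdot 1 \cdot 4 = 1 \cdot 4 = 4$)
$z{\left(w,R \right)} = - \frac{2 R}{3} + \frac{2 w^{2}}{3}$ ($z{\left(w,R \right)} = \frac{2 \left(w w - R\right)}{3} = \frac{2 \left(w^{2} - R\right)}{3} = - \frac{2 R}{3} + \frac{2 w^{2}}{3}$)
$b{\left(70 \right)} - z{\left(V,-45 \right)} = -1 - \left(\left(- \frac{2}{3}\right) \left(-45\right) + \frac{2 \cdot 4^{2}}{3}\right) = -1 - \left(30 + \frac{2}{3} \cdot 16\right) = -1 - \left(30 + \frac{32}{3}\right) = -1 - \frac{122}{3} = - \frac{125}{3}$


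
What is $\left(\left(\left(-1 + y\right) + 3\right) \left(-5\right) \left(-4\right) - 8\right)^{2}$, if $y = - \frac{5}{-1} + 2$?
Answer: $29584$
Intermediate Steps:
$y = 7$ ($y = \left(-5\right) \left(-1\right) + 2 = 5 + 2 = 7$)
$\left(\left(\left(-1 + y\right) + 3\right) \left(-5\right) \left(-4\right) - 8\right)^{2} = \left(\left(\left(-1 + 7\right) + 3\right) \left(-5\right) \left(-4\right) - 8\right)^{2} = \left(\left(6 + 3\right) \left(-5\right) \left(-4\right) - 8\right)^{2} = \left(9 \left(-5\right) \left(-4\right) - 8\right)^{2} = \left(\left(-45\right) \left(-4\right) - 8\right)^{2} = \left(180 - 8\right)^{2} = 172^{2} = 29584$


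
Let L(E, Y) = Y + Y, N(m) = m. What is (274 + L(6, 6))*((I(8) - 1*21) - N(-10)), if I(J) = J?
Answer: -858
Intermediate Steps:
L(E, Y) = 2*Y
(274 + L(6, 6))*((I(8) - 1*21) - N(-10)) = (274 + 2*6)*((8 - 1*21) - 1*(-10)) = (274 + 12)*((8 - 21) + 10) = 286*(-13 + 10) = 286*(-3) = -858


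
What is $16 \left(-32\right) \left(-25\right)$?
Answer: $12800$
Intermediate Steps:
$16 \left(-32\right) \left(-25\right) = \left(-512\right) \left(-25\right) = 12800$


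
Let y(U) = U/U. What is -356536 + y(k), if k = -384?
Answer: -356535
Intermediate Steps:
y(U) = 1
-356536 + y(k) = -356536 + 1 = -356535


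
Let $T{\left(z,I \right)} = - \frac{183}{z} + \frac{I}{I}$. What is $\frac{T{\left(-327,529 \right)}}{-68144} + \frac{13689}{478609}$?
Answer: $\frac{50798183507}{1777481077432} \approx 0.028579$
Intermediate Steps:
$T{\left(z,I \right)} = 1 - \frac{183}{z}$ ($T{\left(z,I \right)} = - \frac{183}{z} + 1 = 1 - \frac{183}{z}$)
$\frac{T{\left(-327,529 \right)}}{-68144} + \frac{13689}{478609} = \frac{\frac{1}{-327} \left(-183 - 327\right)}{-68144} + \frac{13689}{478609} = \left(- \frac{1}{327}\right) \left(-510\right) \left(- \frac{1}{68144}\right) + 13689 \cdot \frac{1}{478609} = \frac{170}{109} \left(- \frac{1}{68144}\right) + \frac{13689}{478609} = - \frac{85}{3713848} + \frac{13689}{478609} = \frac{50798183507}{1777481077432}$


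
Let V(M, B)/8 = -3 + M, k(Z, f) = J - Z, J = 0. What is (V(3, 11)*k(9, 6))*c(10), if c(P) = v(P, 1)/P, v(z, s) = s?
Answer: 0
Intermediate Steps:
k(Z, f) = -Z (k(Z, f) = 0 - Z = -Z)
V(M, B) = -24 + 8*M (V(M, B) = 8*(-3 + M) = -24 + 8*M)
c(P) = 1/P
(V(3, 11)*k(9, 6))*c(10) = ((-24 + 8*3)*(-1*9))/10 = ((-24 + 24)*(-9))*(1/10) = (0*(-9))*(1/10) = 0*(1/10) = 0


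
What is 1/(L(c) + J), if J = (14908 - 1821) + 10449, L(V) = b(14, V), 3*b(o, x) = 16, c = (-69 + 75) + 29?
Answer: 3/70624 ≈ 4.2478e-5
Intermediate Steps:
c = 35 (c = 6 + 29 = 35)
b(o, x) = 16/3 (b(o, x) = (⅓)*16 = 16/3)
L(V) = 16/3
J = 23536 (J = 13087 + 10449 = 23536)
1/(L(c) + J) = 1/(16/3 + 23536) = 1/(70624/3) = 3/70624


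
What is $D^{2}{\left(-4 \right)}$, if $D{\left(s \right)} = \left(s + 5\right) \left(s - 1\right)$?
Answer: $25$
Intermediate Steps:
$D{\left(s \right)} = \left(-1 + s\right) \left(5 + s\right)$ ($D{\left(s \right)} = \left(5 + s\right) \left(-1 + s\right) = \left(-1 + s\right) \left(5 + s\right)$)
$D^{2}{\left(-4 \right)} = \left(-5 + \left(-4\right)^{2} + 4 \left(-4\right)\right)^{2} = \left(-5 + 16 - 16\right)^{2} = \left(-5\right)^{2} = 25$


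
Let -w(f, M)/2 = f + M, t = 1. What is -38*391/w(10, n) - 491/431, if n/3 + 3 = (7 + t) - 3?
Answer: 3194043/6896 ≈ 463.17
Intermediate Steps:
n = 6 (n = -9 + 3*((7 + 1) - 3) = -9 + 3*(8 - 3) = -9 + 3*5 = -9 + 15 = 6)
w(f, M) = -2*M - 2*f (w(f, M) = -2*(f + M) = -2*(M + f) = -2*M - 2*f)
-38*391/w(10, n) - 491/431 = -38*391/(-2*6 - 2*10) - 491/431 = -38*391/(-12 - 20) - 491*1/431 = -38/((-32*1/391)) - 491/431 = -38/(-32/391) - 491/431 = -38*(-391/32) - 491/431 = 7429/16 - 491/431 = 3194043/6896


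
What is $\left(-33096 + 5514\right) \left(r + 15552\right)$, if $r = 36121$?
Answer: $-1425244686$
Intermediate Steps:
$\left(-33096 + 5514\right) \left(r + 15552\right) = \left(-33096 + 5514\right) \left(36121 + 15552\right) = \left(-27582\right) 51673 = -1425244686$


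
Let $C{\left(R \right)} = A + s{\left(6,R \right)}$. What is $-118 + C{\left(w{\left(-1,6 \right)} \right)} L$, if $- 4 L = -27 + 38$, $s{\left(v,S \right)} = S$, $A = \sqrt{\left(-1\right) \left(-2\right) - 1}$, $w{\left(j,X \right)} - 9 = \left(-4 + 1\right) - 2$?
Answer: $- \frac{527}{4} \approx -131.75$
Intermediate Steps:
$w{\left(j,X \right)} = 4$ ($w{\left(j,X \right)} = 9 + \left(\left(-4 + 1\right) - 2\right) = 9 - 5 = 4$)
$A = 1$ ($A = \sqrt{2 - 1} = \sqrt{1} = 1$)
$L = - \frac{11}{4}$ ($L = - \frac{-27 + 38}{4} = \left(- \frac{1}{4}\right) 11 = - \frac{11}{4} \approx -2.75$)
$C{\left(R \right)} = 1 + R$
$-118 + C{\left(w{\left(-1,6 \right)} \right)} L = -118 + \left(1 + 4\right) \left(- \frac{11}{4}\right) = -118 + 5 \left(- \frac{11}{4}\right) = -118 - \frac{55}{4} = - \frac{527}{4}$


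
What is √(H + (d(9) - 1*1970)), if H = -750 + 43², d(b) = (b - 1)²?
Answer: I*√807 ≈ 28.408*I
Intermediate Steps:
d(b) = (-1 + b)²
H = 1099 (H = -750 + 1849 = 1099)
√(H + (d(9) - 1*1970)) = √(1099 + ((-1 + 9)² - 1*1970)) = √(1099 + (8² - 1970)) = √(1099 + (64 - 1970)) = √(1099 - 1906) = √(-807) = I*√807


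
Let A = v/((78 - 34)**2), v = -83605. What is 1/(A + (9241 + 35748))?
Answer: 1936/87015099 ≈ 2.2249e-5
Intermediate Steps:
A = -83605/1936 (A = -83605/(78 - 34)**2 = -83605/(44**2) = -83605/1936 ≈ -43.184)
1/(A + (9241 + 35748)) = 1/(-83605/1936 + (9241 + 35748)) = 1/(-83605/1936 + 44989) = 1/(87015099/1936) = 1936/87015099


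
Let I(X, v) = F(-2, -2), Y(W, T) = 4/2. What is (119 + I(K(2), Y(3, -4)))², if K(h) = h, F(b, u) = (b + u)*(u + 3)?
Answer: 13225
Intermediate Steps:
Y(W, T) = 2 (Y(W, T) = 4*(½) = 2)
F(b, u) = (3 + u)*(b + u) (F(b, u) = (b + u)*(3 + u) = (3 + u)*(b + u))
I(X, v) = -4 (I(X, v) = (-2)² + 3*(-2) + 3*(-2) - 2*(-2) = 4 - 6 - 6 + 4 = -4)
(119 + I(K(2), Y(3, -4)))² = (119 - 4)² = 115² = 13225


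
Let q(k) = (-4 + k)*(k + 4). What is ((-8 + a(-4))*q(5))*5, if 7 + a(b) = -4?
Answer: -855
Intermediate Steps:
a(b) = -11 (a(b) = -7 - 4 = -11)
q(k) = (-4 + k)*(4 + k)
((-8 + a(-4))*q(5))*5 = ((-8 - 11)*(-16 + 5**2))*5 = -19*(-16 + 25)*5 = -19*9*5 = -171*5 = -855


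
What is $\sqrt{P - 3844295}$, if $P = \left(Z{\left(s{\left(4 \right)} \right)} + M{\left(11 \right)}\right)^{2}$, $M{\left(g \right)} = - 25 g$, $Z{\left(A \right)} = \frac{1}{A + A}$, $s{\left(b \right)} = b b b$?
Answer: $\frac{i \sqrt{61745959679}}{128} \approx 1941.3 i$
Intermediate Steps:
$s{\left(b \right)} = b^{3}$ ($s{\left(b \right)} = b b^{2} = b^{3}$)
$Z{\left(A \right)} = \frac{1}{2 A}$
$P = \frac{1238969601}{16384}$ ($P = \left(\frac{1}{2 \cdot 4^{3}} - 275\right)^{2} = \left(\frac{1}{2 \cdot 64} - 275\right)^{2} = \left(\frac{1}{2} \cdot \frac{1}{64} - 275\right)^{2} = \left(\frac{1}{128} - 275\right)^{2} = \left(- \frac{35199}{128}\right)^{2} = \frac{1238969601}{16384} \approx 75621.0$)
$\sqrt{P - 3844295} = \sqrt{\frac{1238969601}{16384} - 3844295} = \sqrt{- \frac{61745959679}{16384}} = \frac{i \sqrt{61745959679}}{128}$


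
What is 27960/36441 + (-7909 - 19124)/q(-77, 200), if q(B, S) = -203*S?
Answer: 706761851/493168200 ≈ 1.4331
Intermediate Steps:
27960/36441 + (-7909 - 19124)/q(-77, 200) = 27960/36441 + (-7909 - 19124)/((-203*200)) = 27960*(1/36441) - 27033/(-40600) = 9320/12147 - 27033*(-1/40600) = 9320/12147 + 27033/40600 = 706761851/493168200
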